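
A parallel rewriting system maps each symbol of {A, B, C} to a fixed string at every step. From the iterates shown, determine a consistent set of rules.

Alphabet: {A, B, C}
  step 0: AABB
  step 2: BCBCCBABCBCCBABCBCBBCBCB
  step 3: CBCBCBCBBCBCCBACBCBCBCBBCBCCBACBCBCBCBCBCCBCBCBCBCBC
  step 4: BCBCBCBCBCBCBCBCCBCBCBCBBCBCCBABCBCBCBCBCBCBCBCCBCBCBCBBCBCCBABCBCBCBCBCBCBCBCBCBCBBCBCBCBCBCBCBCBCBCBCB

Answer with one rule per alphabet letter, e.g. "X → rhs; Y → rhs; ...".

A->CBA, B->CBC, C->B

  step 3 ⇒ step 4: CBCBCBCBBCBCCBACBCBCBCBBCBCCBACBCBCBCBCBCCBCBCBCBCBC ⇒ B·CBC·B·CBC·B·CBC·B·CBC·CBC·B·CBC·B·B·CBC·CBA·B·CBC·B·CBC·B·CBC·B·CBC·CBC·B·CBC·B·B·CBC·CBA·B·CBC·B·CBC·B·CBC·B·CBC·B·CBC·B·B·CBC·B·CBC·B·CBC·B·CBC·B·CBC·B
    A ↦ CBA
    B ↦ CBC
    C ↦ B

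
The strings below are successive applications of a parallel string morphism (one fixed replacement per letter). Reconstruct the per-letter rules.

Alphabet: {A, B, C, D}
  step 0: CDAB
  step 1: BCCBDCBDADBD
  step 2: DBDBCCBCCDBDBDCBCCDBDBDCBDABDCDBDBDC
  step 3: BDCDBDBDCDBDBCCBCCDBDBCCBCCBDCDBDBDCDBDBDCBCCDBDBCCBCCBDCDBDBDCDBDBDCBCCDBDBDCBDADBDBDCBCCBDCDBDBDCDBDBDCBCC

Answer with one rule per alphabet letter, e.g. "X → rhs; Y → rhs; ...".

A->BDA, B->DBD, C->BCC, D->BDC

  step 2 ⇒ step 3: DBDBCCBCCDBDBDCBCCDBDBDCBDABDCDBDBDC ⇒ BDC·DBD·BDC·DBD·BCC·BCC·DBD·BCC·BCC·BDC·DBD·BDC·DBD·BDC·BCC·DBD·BCC·BCC·BDC·DBD·BDC·DBD·BDC·BCC·DBD·BDC·BDA·DBD·BDC·BCC·BDC·DBD·BDC·DBD·BDC·BCC
    A ↦ BDA
    B ↦ DBD
    C ↦ BCC
    D ↦ BDC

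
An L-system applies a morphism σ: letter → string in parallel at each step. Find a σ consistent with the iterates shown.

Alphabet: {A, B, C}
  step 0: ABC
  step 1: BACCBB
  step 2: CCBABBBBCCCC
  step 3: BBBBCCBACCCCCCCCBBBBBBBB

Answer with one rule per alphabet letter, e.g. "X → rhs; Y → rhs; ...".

A->BA, B->CC, C->BB

  step 2 ⇒ step 3: CCBABBBBCCCC ⇒ BB·BB·CC·BA·CC·CC·CC·CC·BB·BB·BB·BB
    A ↦ BA
    B ↦ CC
    C ↦ BB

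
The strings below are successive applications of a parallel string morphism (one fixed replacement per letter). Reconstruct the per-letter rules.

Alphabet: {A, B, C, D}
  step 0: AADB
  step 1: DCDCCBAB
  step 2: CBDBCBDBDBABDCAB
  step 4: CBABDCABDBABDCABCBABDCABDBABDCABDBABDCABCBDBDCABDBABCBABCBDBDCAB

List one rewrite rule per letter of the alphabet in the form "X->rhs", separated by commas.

  step 1 ⇒ step 2: DCDCCBAB ⇒ CB·DB·CB·DB·DB·AB·DC·AB
    A ↦ DC
    B ↦ AB
    C ↦ DB
    D ↦ CB

A->DC, B->AB, C->DB, D->CB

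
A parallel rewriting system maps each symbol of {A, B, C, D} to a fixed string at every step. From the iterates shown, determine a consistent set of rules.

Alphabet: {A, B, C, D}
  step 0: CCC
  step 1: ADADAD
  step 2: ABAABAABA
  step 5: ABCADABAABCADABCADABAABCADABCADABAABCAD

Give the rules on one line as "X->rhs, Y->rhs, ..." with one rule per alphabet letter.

  step 1 ⇒ step 2: ADADAD ⇒ AB·A·AB·A·AB·A
    A ↦ AB
    D ↦ A
    B ↦ C  (constrained at step 2)
  step 0 ⇒ step 1: CCC ⇒ AD·AD·AD
    C ↦ AD

A->AB, B->C, C->AD, D->A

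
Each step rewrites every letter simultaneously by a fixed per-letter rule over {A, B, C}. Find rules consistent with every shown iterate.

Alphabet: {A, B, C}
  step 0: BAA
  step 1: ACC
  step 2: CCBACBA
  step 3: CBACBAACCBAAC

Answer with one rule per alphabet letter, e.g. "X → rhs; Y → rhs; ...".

A->C, B->A, C->CBA

  step 2 ⇒ step 3: CCBACBA ⇒ CBA·CBA·A·C·CBA·A·C
    A ↦ C
    B ↦ A
    C ↦ CBA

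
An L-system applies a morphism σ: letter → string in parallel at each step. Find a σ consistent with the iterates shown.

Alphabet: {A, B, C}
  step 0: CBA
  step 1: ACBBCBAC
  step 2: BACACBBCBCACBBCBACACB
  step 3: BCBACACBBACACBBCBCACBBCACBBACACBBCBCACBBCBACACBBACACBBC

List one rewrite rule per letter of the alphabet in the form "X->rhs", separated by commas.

  step 2 ⇒ step 3: BACACBBCBCACBBCBACACB ⇒ BC·BAC·ACB·BAC·ACB·BC·BC·ACB·BC·ACB·BAC·ACB·BC·BC·ACB·BC·BAC·ACB·BAC·ACB·BC
    A ↦ BAC
    B ↦ BC
    C ↦ ACB

A->BAC, B->BC, C->ACB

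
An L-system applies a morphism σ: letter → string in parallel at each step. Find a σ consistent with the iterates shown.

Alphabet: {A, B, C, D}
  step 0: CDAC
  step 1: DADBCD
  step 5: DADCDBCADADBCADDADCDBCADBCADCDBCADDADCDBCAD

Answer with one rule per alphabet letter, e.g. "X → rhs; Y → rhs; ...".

  step 0 ⇒ step 1: CDAC ⇒ D·AD·BC·D
    A ↦ BC
    C ↦ D
    D ↦ AD
    B ↦ C  (constrained at step 1)

A->BC, B->C, C->D, D->AD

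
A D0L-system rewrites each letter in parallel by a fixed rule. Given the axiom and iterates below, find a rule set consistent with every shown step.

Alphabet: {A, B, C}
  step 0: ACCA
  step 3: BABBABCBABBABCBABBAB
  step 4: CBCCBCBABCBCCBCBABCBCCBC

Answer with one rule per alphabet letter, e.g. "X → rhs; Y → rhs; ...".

  step 3 ⇒ step 4: BABBABCBABBABCBABBAB ⇒ C·B·C·C·B·C·BAB·C·B·C·C·B·C·BAB·C·B·C·C·B·C
    A ↦ B
    B ↦ C
    C ↦ BAB

A->B, B->C, C->BAB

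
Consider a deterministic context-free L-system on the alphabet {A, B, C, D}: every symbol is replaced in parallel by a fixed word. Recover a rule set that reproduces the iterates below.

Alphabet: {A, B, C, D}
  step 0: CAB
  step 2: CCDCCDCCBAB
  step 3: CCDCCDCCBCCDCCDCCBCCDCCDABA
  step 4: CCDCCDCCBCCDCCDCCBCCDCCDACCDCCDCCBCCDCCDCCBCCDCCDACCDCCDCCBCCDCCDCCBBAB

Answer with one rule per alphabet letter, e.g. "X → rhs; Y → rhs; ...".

  step 3 ⇒ step 4: CCDCCDCCBCCDCCDCCBCCDCCDABA ⇒ CCD·CCD·CCB·CCD·CCD·CCB·CCD·CCD·A·CCD·CCD·CCB·CCD·CCD·CCB·CCD·CCD·A·CCD·CCD·CCB·CCD·CCD·CCB·B·A·B
    A ↦ B
    B ↦ A
    C ↦ CCD
    D ↦ CCB

A->B, B->A, C->CCD, D->CCB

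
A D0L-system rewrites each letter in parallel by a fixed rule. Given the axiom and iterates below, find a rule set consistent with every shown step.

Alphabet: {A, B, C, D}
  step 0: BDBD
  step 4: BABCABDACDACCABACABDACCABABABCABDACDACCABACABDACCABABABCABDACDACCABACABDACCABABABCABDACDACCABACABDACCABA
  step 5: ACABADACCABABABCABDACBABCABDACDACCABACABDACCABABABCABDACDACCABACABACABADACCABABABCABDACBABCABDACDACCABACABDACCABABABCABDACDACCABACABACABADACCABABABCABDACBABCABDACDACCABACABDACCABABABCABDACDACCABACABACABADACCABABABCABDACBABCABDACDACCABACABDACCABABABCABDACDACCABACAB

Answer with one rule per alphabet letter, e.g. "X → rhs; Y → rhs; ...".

A->CAB, B->A, C->DAC, D->BAB

  step 4 ⇒ step 5: BABCABDACDACCABACABDACCABABABCABDACDACCABACABDACCABABABCABDACDACCABACABDACCABABABCABDACDACCABACABDACCABA ⇒ A·CAB·A·DAC·CAB·A·BAB·CAB·DAC·BAB·CAB·DAC·DAC·CAB·A·CAB·DAC·CAB·A·BAB·CAB·DAC·DAC·CAB·A·CAB·A·CAB·A·DAC·CAB·A·BAB·CAB·DAC·BAB·CAB·DAC·DAC·CAB·A·CAB·DAC·CAB·A·BAB·CAB·DAC·DAC·CAB·A·CAB·A·CAB·A·DAC·CAB·A·BAB·CAB·DAC·BAB·CAB·DAC·DAC·CAB·A·CAB·DAC·CAB·A·BAB·CAB·DAC·DAC·CAB·A·CAB·A·CAB·A·DAC·CAB·A·BAB·CAB·DAC·BAB·CAB·DAC·DAC·CAB·A·CAB·DAC·CAB·A·BAB·CAB·DAC·DAC·CAB·A·CAB
    A ↦ CAB
    B ↦ A
    C ↦ DAC
    D ↦ BAB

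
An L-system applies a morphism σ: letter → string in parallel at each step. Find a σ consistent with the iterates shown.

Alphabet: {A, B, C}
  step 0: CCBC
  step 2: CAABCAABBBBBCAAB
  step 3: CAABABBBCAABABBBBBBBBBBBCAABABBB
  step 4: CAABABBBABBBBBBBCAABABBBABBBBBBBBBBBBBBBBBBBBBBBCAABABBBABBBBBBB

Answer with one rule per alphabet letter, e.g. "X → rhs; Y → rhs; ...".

A->AB, B->BB, C->CA

  step 3 ⇒ step 4: CAABABBBCAABABBBBBBBBBBBCAABABBB ⇒ CA·AB·AB·BB·AB·BB·BB·BB·CA·AB·AB·BB·AB·BB·BB·BB·BB·BB·BB·BB·BB·BB·BB·BB·CA·AB·AB·BB·AB·BB·BB·BB
    A ↦ AB
    B ↦ BB
    C ↦ CA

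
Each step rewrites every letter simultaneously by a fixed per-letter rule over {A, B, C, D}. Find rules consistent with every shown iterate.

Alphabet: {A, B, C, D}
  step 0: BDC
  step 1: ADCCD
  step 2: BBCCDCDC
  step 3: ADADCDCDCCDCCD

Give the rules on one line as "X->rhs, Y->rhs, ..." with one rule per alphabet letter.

A->BB, B->AD, C->CD, D->C

  step 2 ⇒ step 3: BBCCDCDC ⇒ AD·AD·CD·CD·C·CD·C·CD
    B ↦ AD
    C ↦ CD
    D ↦ C
  step 1 ⇒ step 2: ADCCD ⇒ BB·C·CD·CD·C
    A ↦ BB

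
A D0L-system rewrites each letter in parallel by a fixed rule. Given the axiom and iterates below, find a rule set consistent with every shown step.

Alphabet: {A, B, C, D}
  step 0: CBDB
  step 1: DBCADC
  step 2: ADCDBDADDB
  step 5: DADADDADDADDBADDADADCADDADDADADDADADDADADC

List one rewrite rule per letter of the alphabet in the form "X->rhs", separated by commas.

  step 1 ⇒ step 2: DBCADC ⇒ AD·C·DB·D·AD·DB
    A ↦ D
    B ↦ C
    C ↦ DB
    D ↦ AD

A->D, B->C, C->DB, D->AD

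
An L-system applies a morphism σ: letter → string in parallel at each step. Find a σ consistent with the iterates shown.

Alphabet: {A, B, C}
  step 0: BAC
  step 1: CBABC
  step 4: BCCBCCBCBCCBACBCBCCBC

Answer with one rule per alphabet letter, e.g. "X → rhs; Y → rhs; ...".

A->BA, B->C, C->BC

  step 0 ⇒ step 1: BAC ⇒ C·BA·BC
    A ↦ BA
    B ↦ C
    C ↦ BC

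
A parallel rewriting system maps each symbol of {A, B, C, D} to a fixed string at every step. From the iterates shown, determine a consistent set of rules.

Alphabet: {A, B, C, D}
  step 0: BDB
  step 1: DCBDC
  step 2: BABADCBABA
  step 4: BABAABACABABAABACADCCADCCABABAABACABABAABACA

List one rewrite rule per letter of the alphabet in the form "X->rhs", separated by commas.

A->CA, B->DC, C->ABA, D->B

  step 1 ⇒ step 2: DCBDC ⇒ B·ABA·DC·B·ABA
    B ↦ DC
    C ↦ ABA
    D ↦ B
    A ↦ CA  (constrained at step 2)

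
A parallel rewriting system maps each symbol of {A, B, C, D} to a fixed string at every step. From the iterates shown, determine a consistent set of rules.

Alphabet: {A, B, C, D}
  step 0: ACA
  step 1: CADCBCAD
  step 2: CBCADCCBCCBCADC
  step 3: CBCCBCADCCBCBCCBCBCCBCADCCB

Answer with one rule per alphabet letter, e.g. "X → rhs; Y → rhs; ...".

  step 2 ⇒ step 3: CBCADCCBCCBCADC ⇒ CB·C·CB·CAD·C·CB·CB·C·CB·CB·C·CB·CAD·C·CB
    A ↦ CAD
    B ↦ C
    C ↦ CB
    D ↦ C

A->CAD, B->C, C->CB, D->C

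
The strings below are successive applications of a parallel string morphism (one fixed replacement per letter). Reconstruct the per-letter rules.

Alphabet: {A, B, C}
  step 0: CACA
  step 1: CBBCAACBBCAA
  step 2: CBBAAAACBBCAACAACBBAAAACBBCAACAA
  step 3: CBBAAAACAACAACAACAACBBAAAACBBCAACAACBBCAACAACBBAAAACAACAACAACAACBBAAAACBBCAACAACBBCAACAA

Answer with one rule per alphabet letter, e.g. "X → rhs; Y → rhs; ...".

  step 2 ⇒ step 3: CBBAAAACBBCAACAACBBAAAACBBCAACAA ⇒ CBB·AA·AA·CAA·CAA·CAA·CAA·CBB·AA·AA·CBB·CAA·CAA·CBB·CAA·CAA·CBB·AA·AA·CAA·CAA·CAA·CAA·CBB·AA·AA·CBB·CAA·CAA·CBB·CAA·CAA
    A ↦ CAA
    B ↦ AA
    C ↦ CBB

A->CAA, B->AA, C->CBB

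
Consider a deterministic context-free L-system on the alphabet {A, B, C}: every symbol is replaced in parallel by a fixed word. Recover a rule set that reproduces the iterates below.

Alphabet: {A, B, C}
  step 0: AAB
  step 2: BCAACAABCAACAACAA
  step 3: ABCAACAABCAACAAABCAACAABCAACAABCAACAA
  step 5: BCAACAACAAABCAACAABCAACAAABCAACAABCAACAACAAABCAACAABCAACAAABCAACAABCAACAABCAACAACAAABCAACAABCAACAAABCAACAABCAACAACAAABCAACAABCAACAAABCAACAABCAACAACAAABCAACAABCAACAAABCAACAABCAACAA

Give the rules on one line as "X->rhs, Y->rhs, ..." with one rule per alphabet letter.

  step 2 ⇒ step 3: BCAACAABCAACAACAA ⇒ A·B·CAA·CAA·B·CAA·CAA·A·B·CAA·CAA·B·CAA·CAA·B·CAA·CAA
    A ↦ CAA
    B ↦ A
    C ↦ B

A->CAA, B->A, C->B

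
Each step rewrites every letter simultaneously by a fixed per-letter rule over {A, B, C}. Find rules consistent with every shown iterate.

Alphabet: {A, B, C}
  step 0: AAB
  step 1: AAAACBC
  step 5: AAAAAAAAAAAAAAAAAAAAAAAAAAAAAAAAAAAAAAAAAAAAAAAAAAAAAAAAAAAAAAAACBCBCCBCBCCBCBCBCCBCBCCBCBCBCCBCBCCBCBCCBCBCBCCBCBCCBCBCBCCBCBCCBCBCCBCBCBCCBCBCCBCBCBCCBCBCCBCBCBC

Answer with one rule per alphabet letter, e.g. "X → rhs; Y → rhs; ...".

  step 0 ⇒ step 1: AAB ⇒ AA·AA·CBC
    A ↦ AA
    B ↦ CBC
    C ↦ CB  (constrained at step 1)

A->AA, B->CBC, C->CB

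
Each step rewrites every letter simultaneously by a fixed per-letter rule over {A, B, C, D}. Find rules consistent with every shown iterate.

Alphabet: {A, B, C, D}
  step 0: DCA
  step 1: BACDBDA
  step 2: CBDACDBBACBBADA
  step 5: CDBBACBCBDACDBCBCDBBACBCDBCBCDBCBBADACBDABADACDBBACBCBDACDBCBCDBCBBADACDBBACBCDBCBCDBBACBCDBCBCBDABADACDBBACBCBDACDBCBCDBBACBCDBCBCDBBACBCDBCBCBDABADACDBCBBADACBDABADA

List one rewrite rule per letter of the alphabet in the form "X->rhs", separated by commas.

  step 1 ⇒ step 2: BACDBDA ⇒ CB·DA·CDB·BA·CB·BA·DA
    A ↦ DA
    B ↦ CB
    C ↦ CDB
    D ↦ BA

A->DA, B->CB, C->CDB, D->BA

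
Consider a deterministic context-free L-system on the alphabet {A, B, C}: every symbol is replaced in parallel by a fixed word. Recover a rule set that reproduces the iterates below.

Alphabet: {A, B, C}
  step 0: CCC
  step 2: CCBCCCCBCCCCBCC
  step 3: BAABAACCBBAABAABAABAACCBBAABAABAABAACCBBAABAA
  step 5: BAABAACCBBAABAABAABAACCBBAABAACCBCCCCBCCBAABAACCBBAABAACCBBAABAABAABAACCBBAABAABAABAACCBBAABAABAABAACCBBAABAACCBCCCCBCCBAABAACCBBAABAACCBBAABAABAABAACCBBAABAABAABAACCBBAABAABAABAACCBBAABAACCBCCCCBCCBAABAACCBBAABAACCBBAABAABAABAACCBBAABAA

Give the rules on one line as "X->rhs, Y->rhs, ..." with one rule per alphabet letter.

A->C, B->CCB, C->BAA

  step 2 ⇒ step 3: CCBCCCCBCCCCBCC ⇒ BAA·BAA·CCB·BAA·BAA·BAA·BAA·CCB·BAA·BAA·BAA·BAA·CCB·BAA·BAA
    B ↦ CCB
    C ↦ BAA
    A ↦ C  (constrained at step 3)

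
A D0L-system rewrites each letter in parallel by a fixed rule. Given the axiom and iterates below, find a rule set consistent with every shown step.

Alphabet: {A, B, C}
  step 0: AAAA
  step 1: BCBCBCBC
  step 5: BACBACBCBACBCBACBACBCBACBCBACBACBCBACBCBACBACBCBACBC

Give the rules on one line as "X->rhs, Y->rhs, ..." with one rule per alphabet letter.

A->BC, B->C, C->BA

  step 0 ⇒ step 1: AAAA ⇒ BC·BC·BC·BC
    A ↦ BC
    B ↦ C  (constrained at step 1)
    C ↦ BA  (constrained at step 1)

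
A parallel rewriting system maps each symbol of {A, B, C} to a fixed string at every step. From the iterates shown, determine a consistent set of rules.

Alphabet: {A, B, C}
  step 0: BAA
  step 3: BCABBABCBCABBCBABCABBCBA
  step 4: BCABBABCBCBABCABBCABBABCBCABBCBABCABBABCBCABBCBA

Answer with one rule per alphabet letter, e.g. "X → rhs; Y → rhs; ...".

A->BA, B->BC, C->AB

  step 3 ⇒ step 4: BCABBABCBCABBCBABCABBCBA ⇒ BC·AB·BA·BC·BC·BA·BC·AB·BC·AB·BA·BC·BC·AB·BC·BA·BC·AB·BA·BC·BC·AB·BC·BA
    A ↦ BA
    B ↦ BC
    C ↦ AB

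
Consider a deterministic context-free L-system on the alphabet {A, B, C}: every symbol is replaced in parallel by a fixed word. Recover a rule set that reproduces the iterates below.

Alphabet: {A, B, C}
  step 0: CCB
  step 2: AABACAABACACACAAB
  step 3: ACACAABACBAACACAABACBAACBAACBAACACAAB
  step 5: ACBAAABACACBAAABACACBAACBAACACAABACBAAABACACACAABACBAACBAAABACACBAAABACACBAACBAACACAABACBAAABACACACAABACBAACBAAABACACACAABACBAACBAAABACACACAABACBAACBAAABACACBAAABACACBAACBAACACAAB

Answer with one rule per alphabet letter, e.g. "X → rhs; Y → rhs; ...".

  step 2 ⇒ step 3: AABACAABACACACAAB ⇒ AC·AC·AAB·AC·BA·AC·AC·AAB·AC·BA·AC·BA·AC·BA·AC·AC·AAB
    A ↦ AC
    B ↦ AAB
    C ↦ BA

A->AC, B->AAB, C->BA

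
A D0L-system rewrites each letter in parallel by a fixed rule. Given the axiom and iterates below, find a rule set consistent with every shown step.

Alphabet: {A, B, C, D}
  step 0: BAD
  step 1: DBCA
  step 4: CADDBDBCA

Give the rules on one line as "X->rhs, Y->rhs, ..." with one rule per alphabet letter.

  step 0 ⇒ step 1: BAD ⇒ D·B·CA
    A ↦ B
    B ↦ D
    D ↦ CA
    C ↦ D  (constrained at step 1)

A->B, B->D, C->D, D->CA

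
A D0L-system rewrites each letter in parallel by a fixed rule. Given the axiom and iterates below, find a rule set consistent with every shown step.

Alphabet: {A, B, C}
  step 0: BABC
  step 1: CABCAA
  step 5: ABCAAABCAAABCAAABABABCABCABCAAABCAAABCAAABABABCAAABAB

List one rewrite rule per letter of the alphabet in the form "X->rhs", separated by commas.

  step 0 ⇒ step 1: BABC ⇒ C·AB·C·AA
    A ↦ AB
    B ↦ C
    C ↦ AA

A->AB, B->C, C->AA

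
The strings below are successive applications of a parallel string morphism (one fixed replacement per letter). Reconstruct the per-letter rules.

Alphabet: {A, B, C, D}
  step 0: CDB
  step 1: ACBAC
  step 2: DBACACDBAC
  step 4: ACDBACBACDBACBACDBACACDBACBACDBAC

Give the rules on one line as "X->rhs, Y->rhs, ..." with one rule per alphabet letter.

  step 1 ⇒ step 2: ACBAC ⇒ DB·AC·AC·DB·AC
    A ↦ DB
    B ↦ AC
    C ↦ AC
  step 0 ⇒ step 1: CDB ⇒ AC·B·AC
    D ↦ B

A->DB, B->AC, C->AC, D->B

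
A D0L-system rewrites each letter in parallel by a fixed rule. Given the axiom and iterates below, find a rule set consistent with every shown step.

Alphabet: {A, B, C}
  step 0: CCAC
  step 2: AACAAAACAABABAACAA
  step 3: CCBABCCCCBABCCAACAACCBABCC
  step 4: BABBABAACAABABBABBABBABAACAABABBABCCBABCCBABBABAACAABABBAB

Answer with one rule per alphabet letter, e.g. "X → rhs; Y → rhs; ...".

A->C, B->AA, C->BAB

  step 3 ⇒ step 4: CCBABCCCCBABCCAACAACCBABCC ⇒ BAB·BAB·AA·C·AA·BAB·BAB·BAB·BAB·AA·C·AA·BAB·BAB·C·C·BAB·C·C·BAB·BAB·AA·C·AA·BAB·BAB
    A ↦ C
    B ↦ AA
    C ↦ BAB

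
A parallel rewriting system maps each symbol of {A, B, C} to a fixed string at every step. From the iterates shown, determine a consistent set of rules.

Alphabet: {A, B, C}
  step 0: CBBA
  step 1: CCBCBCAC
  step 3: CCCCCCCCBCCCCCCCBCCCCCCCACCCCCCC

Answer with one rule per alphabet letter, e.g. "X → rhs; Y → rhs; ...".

A->AC, B->BC, C->CC

  step 0 ⇒ step 1: CBBA ⇒ CC·BC·BC·AC
    A ↦ AC
    B ↦ BC
    C ↦ CC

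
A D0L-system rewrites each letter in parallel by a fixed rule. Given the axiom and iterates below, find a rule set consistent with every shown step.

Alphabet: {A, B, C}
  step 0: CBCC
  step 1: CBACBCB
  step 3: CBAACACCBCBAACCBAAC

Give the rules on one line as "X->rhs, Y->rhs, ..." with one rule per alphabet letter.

A->AC, B->A, C->CB

  step 0 ⇒ step 1: CBCC ⇒ CB·A·CB·CB
    B ↦ A
    C ↦ CB
    A ↦ AC  (constrained at step 1)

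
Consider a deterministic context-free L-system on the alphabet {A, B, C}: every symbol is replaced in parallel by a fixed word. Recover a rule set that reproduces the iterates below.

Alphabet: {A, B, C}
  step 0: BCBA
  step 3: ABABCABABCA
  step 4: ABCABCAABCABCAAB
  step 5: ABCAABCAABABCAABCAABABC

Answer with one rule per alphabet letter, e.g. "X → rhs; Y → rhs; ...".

  step 4 ⇒ step 5: ABCABCAABCABCAAB ⇒ AB·C·A·AB·C·A·AB·AB·C·A·AB·C·A·AB·AB·C
    A ↦ AB
    B ↦ C
    C ↦ A

A->AB, B->C, C->A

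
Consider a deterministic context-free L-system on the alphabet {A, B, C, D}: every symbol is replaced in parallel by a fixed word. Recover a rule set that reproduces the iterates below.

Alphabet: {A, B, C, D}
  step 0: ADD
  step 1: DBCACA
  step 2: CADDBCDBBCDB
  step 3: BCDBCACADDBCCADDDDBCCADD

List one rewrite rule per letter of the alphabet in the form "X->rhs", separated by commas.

A->DB, B->DD, C->BC, D->CA

  step 2 ⇒ step 3: CADDBCDBBCDB ⇒ BC·DB·CA·CA·DD·BC·CA·DD·DD·BC·CA·DD
    A ↦ DB
    B ↦ DD
    C ↦ BC
    D ↦ CA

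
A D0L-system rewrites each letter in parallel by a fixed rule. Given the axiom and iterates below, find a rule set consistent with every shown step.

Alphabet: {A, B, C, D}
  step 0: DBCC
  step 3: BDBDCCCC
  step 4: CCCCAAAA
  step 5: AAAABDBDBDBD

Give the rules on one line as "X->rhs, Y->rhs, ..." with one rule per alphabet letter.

  step 4 ⇒ step 5: CCCCAAAA ⇒ A·A·A·A·BD·BD·BD·BD
    A ↦ BD
    C ↦ A
  step 3 ⇒ step 4: BDBDCCCC ⇒ C·C·C·C·A·A·A·A
    B ↦ C
  step 3 ⇒ step 4: BDBDCCCC ⇒ C·C·C·C·A·A·A·A
    D ↦ C

A->BD, B->C, C->A, D->C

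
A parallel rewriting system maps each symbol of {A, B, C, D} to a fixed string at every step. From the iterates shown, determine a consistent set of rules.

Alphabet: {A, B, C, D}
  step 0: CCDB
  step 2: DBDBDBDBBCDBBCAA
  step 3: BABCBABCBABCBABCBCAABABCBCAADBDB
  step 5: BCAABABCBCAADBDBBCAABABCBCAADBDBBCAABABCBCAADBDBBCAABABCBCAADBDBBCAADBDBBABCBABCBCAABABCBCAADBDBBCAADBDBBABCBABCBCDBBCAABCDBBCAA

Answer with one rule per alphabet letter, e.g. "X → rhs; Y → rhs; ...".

A->DB, B->BC, C->AA, D->BA

  step 2 ⇒ step 3: DBDBDBDBBCDBBCAA ⇒ BA·BC·BA·BC·BA·BC·BA·BC·BC·AA·BA·BC·BC·AA·DB·DB
    A ↦ DB
    B ↦ BC
    C ↦ AA
    D ↦ BA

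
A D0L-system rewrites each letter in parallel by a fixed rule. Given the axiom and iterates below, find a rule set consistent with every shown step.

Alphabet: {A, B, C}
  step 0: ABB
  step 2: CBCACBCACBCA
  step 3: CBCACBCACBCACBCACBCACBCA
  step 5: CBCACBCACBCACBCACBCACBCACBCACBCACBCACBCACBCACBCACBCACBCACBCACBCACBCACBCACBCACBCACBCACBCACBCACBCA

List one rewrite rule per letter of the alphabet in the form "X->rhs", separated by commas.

A->CA, B->CA, C->CB

  step 2 ⇒ step 3: CBCACBCACBCA ⇒ CB·CA·CB·CA·CB·CA·CB·CA·CB·CA·CB·CA
    A ↦ CA
    B ↦ CA
    C ↦ CB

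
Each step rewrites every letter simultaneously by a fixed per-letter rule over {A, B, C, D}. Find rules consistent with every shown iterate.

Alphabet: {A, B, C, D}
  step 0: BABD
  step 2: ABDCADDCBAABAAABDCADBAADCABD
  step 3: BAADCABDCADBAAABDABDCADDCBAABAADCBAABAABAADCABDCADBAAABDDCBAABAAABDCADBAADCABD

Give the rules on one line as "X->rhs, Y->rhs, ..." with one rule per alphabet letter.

  step 2 ⇒ step 3: ABDCADDCBAABAAABDCADBAADCABD ⇒ BAA·DC·ABD·CAD·BAA·ABD·ABD·CAD·DC·BAA·BAA·DC·BAA·BAA·BAA·DC·ABD·CAD·BAA·ABD·DC·BAA·BAA·ABD·CAD·BAA·DC·ABD
    A ↦ BAA
    B ↦ DC
    C ↦ CAD
    D ↦ ABD

A->BAA, B->DC, C->CAD, D->ABD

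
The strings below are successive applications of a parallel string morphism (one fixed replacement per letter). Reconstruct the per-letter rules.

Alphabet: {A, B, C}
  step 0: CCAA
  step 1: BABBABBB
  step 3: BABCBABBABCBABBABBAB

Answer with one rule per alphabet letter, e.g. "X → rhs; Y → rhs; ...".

  step 0 ⇒ step 1: CCAA ⇒ BAB·BAB·B·B
    A ↦ B
    C ↦ BAB
    B ↦ C  (constrained at step 1)

A->B, B->C, C->BAB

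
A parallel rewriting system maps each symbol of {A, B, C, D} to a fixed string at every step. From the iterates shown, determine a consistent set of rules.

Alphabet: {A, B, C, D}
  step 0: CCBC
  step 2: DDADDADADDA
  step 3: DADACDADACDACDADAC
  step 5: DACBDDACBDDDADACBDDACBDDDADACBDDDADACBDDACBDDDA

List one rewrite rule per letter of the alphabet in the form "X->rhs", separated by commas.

  step 2 ⇒ step 3: DDADDADADDA ⇒ DA·DA·C·DA·DA·C·DA·C·DA·DA·C
    A ↦ C
    D ↦ DA
    B ↦ D  (constrained at step 0)
    C ↦ BD  (constrained at step 0)

A->C, B->D, C->BD, D->DA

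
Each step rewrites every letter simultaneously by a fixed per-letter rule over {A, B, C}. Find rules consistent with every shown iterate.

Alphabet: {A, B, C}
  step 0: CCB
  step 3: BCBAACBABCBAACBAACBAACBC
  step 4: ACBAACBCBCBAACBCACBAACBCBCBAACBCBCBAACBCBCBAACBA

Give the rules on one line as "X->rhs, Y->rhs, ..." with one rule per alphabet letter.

A->BC, B->AC, C->BA

  step 3 ⇒ step 4: BCBAACBABCBAACBAACBAACBC ⇒ AC·BA·AC·BC·BC·BA·AC·BC·AC·BA·AC·BC·BC·BA·AC·BC·BC·BA·AC·BC·BC·BA·AC·BA
    A ↦ BC
    B ↦ AC
    C ↦ BA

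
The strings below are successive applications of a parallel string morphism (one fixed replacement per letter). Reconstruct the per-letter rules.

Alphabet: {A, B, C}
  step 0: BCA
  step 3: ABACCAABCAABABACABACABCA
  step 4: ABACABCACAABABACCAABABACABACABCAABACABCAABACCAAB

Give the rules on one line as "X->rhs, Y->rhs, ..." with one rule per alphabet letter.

A->AB, B->AC, C->CA

  step 3 ⇒ step 4: ABACCAABCAABABACABACABCA ⇒ AB·AC·AB·CA·CA·AB·AB·AC·CA·AB·AB·AC·AB·AC·AB·CA·AB·AC·AB·CA·AB·AC·CA·AB
    A ↦ AB
    B ↦ AC
    C ↦ CA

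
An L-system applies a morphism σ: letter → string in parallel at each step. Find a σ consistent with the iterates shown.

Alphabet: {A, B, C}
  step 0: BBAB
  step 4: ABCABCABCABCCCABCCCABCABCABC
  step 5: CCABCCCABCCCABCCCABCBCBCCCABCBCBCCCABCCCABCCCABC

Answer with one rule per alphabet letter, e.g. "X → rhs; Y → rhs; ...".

A->CC, B->A, C->BC

  step 4 ⇒ step 5: ABCABCABCABCCCABCCCABCABCABC ⇒ CC·A·BC·CC·A·BC·CC·A·BC·CC·A·BC·BC·BC·CC·A·BC·BC·BC·CC·A·BC·CC·A·BC·CC·A·BC
    A ↦ CC
    B ↦ A
    C ↦ BC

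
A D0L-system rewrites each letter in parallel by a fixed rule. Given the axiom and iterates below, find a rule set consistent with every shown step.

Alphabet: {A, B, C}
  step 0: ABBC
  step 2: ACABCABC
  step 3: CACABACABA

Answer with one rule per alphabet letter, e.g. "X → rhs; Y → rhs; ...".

A->C, B->AB, C->A

  step 2 ⇒ step 3: ACABCABC ⇒ C·A·C·AB·A·C·AB·A
    A ↦ C
    B ↦ AB
    C ↦ A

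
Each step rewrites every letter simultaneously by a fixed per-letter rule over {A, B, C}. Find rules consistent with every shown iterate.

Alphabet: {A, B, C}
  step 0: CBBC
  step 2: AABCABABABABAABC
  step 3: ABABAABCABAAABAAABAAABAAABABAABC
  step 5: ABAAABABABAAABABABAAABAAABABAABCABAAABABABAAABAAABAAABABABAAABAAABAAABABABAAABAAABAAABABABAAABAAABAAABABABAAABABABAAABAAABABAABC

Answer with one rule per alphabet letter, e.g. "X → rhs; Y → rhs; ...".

  step 2 ⇒ step 3: AABCABABABABAABC ⇒ AB·AB·AA·BC·AB·AA·AB·AA·AB·AA·AB·AA·AB·AB·AA·BC
    A ↦ AB
    B ↦ AA
    C ↦ BC

A->AB, B->AA, C->BC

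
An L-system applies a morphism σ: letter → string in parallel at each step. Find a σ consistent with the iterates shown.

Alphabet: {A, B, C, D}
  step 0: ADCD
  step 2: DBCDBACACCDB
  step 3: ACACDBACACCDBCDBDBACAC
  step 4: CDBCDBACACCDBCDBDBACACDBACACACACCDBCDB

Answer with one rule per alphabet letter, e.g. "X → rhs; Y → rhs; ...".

  step 3 ⇒ step 4: ACACDBACACCDBCDBDBACAC ⇒ C·DB·C·DB·AC·AC·C·DB·C·DB·DB·AC·AC·DB·AC·AC·AC·AC·C·DB·C·DB
    A ↦ C
    B ↦ AC
    C ↦ DB
    D ↦ AC

A->C, B->AC, C->DB, D->AC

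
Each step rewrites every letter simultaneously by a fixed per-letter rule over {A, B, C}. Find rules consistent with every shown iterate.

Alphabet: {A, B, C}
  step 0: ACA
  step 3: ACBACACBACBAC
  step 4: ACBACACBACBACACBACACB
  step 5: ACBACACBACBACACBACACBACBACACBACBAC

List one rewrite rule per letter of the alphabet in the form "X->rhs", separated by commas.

  step 4 ⇒ step 5: ACBACACBACBACACBACACB ⇒ AC·B·AC·AC·B·AC·B·AC·AC·B·AC·AC·B·AC·B·AC·AC·B·AC·B·AC
    A ↦ AC
    B ↦ AC
    C ↦ B

A->AC, B->AC, C->B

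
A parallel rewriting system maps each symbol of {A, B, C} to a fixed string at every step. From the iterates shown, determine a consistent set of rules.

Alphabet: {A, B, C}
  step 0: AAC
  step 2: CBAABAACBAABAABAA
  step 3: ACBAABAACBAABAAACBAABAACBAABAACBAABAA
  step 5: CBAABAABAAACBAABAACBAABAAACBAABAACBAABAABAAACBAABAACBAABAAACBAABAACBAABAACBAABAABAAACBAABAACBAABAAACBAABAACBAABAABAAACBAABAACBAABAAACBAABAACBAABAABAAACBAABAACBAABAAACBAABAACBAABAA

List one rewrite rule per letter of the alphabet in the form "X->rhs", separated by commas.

A->BAA, B->C, C->A

  step 2 ⇒ step 3: CBAABAACBAABAABAA ⇒ A·C·BAA·BAA·C·BAA·BAA·A·C·BAA·BAA·C·BAA·BAA·C·BAA·BAA
    A ↦ BAA
    B ↦ C
    C ↦ A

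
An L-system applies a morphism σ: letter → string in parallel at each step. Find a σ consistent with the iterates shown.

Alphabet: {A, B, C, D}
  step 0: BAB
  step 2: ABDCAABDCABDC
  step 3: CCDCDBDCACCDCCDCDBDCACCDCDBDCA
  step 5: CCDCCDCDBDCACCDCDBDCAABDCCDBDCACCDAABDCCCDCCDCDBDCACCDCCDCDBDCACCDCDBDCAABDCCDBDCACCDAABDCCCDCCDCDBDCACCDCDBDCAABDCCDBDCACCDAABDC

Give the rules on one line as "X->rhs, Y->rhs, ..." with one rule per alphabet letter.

  step 2 ⇒ step 3: ABDCAABDCABDC ⇒ CCD·CD·BDC·A·CCD·CCD·CD·BDC·A·CCD·CD·BDC·A
    A ↦ CCD
    B ↦ CD
    C ↦ A
    D ↦ BDC

A->CCD, B->CD, C->A, D->BDC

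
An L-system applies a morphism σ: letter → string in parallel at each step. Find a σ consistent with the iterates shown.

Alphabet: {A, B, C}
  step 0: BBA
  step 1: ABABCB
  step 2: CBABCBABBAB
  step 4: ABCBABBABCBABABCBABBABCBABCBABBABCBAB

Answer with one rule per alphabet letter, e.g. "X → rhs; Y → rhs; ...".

A->CB, B->AB, C->B

  step 1 ⇒ step 2: ABABCB ⇒ CB·AB·CB·AB·B·AB
    A ↦ CB
    B ↦ AB
    C ↦ B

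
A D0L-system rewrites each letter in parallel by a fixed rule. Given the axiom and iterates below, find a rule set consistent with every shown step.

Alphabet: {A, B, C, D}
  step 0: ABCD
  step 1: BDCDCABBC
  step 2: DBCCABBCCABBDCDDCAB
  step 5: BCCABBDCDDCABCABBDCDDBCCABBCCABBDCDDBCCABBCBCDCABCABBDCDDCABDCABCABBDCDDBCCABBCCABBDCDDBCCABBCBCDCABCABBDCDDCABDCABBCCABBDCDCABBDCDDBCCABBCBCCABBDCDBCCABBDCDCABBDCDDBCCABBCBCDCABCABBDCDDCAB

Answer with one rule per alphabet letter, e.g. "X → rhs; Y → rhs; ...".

A->BDC, B->D, C->CAB, D->BC

  step 1 ⇒ step 2: BDCDCABBC ⇒ D·BC·CAB·BC·CAB·BDC·D·D·CAB
    A ↦ BDC
    B ↦ D
    C ↦ CAB
    D ↦ BC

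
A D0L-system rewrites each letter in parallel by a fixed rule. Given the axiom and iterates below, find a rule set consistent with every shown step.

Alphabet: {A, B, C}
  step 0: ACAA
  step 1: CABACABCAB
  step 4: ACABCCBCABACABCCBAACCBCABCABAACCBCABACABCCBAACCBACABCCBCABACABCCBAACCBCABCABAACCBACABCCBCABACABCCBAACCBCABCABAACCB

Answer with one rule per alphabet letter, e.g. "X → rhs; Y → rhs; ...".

A->CAB, B->CCB, C->A

  step 0 ⇒ step 1: ACAA ⇒ CAB·A·CAB·CAB
    A ↦ CAB
    C ↦ A
    B ↦ CCB  (constrained at step 1)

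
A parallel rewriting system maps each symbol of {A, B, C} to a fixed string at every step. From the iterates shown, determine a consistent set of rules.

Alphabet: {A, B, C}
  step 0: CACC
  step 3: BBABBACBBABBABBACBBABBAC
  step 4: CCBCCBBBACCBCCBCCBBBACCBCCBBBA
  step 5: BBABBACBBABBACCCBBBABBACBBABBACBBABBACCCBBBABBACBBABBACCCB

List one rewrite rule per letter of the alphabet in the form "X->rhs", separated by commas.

  step 4 ⇒ step 5: CCBCCBBBACCBCCBCCBBBACCBCCBBBA ⇒ BBA·BBA·C·BBA·BBA·C·C·C·B·BBA·BBA·C·BBA·BBA·C·BBA·BBA·C·C·C·B·BBA·BBA·C·BBA·BBA·C·C·C·B
    A ↦ B
    B ↦ C
    C ↦ BBA

A->B, B->C, C->BBA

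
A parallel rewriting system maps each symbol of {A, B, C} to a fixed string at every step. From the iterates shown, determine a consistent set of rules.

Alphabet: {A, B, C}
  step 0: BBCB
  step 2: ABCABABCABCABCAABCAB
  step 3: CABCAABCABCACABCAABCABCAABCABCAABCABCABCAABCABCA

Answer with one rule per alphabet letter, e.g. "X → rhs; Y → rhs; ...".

A->CAB, B->CA, C->AB

  step 2 ⇒ step 3: ABCABABCABCABCAABCAB ⇒ CAB·CA·AB·CAB·CA·CAB·CA·AB·CAB·CA·AB·CAB·CA·AB·CAB·CAB·CA·AB·CAB·CA
    A ↦ CAB
    B ↦ CA
    C ↦ AB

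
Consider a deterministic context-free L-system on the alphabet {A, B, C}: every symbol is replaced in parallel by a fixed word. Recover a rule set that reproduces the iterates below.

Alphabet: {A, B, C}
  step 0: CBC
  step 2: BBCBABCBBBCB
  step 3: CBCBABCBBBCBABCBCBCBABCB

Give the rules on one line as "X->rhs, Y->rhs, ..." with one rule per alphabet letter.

  step 2 ⇒ step 3: BBCBABCBBBCB ⇒ CB·CB·AB·CB·BB·CB·AB·CB·CB·CB·AB·CB
    A ↦ BB
    B ↦ CB
    C ↦ AB

A->BB, B->CB, C->AB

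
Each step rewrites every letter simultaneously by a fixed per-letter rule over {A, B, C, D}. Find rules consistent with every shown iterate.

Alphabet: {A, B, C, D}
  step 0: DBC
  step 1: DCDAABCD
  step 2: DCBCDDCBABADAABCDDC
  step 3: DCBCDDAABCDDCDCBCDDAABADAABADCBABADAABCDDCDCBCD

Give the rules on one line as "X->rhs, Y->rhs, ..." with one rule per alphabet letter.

  step 2 ⇒ step 3: DCBCDDCBABADAABCDDC ⇒ DC·BCD·DAA·BCD·DC·DC·BCD·DAA·BA·DAA·BA·DC·BA·BA·DAA·BCD·DC·DC·BCD
    A ↦ BA
    B ↦ DAA
    C ↦ BCD
    D ↦ DC

A->BA, B->DAA, C->BCD, D->DC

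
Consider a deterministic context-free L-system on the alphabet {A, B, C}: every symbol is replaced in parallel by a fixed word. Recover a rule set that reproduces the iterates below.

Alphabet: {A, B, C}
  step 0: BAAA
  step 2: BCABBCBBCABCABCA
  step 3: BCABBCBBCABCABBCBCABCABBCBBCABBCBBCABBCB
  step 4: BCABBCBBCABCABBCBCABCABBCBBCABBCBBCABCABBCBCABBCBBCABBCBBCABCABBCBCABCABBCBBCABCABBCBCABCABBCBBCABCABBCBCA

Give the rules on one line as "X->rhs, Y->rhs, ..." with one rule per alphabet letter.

  step 3 ⇒ step 4: BCABBCBBCABCABBCBCABCABBCBBCABBCBBCABBCB ⇒ BCA·BBC·B·BCA·BCA·BBC·BCA·BCA·BBC·B·BCA·BBC·B·BCA·BCA·BBC·BCA·BBC·B·BCA·BBC·B·BCA·BCA·BBC·BCA·BCA·BBC·B·BCA·BCA·BBC·BCA·BCA·BBC·B·BCA·BCA·BBC·BCA
    A ↦ B
    B ↦ BCA
    C ↦ BBC

A->B, B->BCA, C->BBC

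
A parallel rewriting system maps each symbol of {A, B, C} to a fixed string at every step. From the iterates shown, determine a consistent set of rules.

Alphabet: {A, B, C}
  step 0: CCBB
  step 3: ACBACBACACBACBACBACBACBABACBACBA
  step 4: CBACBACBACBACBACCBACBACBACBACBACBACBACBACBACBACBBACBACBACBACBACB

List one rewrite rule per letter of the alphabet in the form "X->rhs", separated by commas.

  step 3 ⇒ step 4: ACBACBACACBACBACBACBACBABACBACBA ⇒ CB·AC·BA·CB·AC·BA·CB·AC·CB·AC·BA·CB·AC·BA·CB·AC·BA·CB·AC·BA·CB·AC·BA·CB·BA·CB·AC·BA·CB·AC·BA·CB
    A ↦ CB
    B ↦ BA
    C ↦ AC

A->CB, B->BA, C->AC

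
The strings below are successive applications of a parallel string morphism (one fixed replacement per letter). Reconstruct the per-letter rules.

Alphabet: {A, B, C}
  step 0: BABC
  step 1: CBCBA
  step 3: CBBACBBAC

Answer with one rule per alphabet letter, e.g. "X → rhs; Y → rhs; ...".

A->B, B->C, C->BA

  step 0 ⇒ step 1: BABC ⇒ C·B·C·BA
    A ↦ B
    B ↦ C
    C ↦ BA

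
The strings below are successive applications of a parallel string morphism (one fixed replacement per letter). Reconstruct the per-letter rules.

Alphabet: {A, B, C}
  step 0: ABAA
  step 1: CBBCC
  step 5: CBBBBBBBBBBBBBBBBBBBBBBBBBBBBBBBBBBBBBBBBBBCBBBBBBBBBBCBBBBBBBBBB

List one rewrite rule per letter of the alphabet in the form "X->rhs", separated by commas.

  step 0 ⇒ step 1: ABAA ⇒ C·BB·C·C
    A ↦ C
    B ↦ BB
    C ↦ AB  (constrained at step 1)

A->C, B->BB, C->AB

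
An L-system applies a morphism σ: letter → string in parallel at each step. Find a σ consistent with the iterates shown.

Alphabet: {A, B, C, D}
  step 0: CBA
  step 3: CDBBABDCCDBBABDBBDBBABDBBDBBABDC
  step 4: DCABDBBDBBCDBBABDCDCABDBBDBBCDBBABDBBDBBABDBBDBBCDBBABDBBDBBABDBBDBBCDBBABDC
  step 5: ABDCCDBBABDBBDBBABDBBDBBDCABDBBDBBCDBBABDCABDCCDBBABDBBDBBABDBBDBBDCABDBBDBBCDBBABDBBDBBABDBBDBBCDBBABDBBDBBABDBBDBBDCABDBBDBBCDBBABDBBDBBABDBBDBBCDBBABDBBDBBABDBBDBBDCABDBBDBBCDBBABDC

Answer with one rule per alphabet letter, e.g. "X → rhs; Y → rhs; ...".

  step 4 ⇒ step 5: DCABDBBDBBCDBBABDCDCABDBBDBBCDBBABDBBDBBABDBBDBBCDBBABDBBDBBABDBBDBBCDBBABDC ⇒ AB·DC·C·DBB·AB·DBB·DBB·AB·DBB·DBB·DC·AB·DBB·DBB·C·DBB·AB·DC·AB·DC·C·DBB·AB·DBB·DBB·AB·DBB·DBB·DC·AB·DBB·DBB·C·DBB·AB·DBB·DBB·AB·DBB·DBB·C·DBB·AB·DBB·DBB·AB·DBB·DBB·DC·AB·DBB·DBB·C·DBB·AB·DBB·DBB·AB·DBB·DBB·C·DBB·AB·DBB·DBB·AB·DBB·DBB·DC·AB·DBB·DBB·C·DBB·AB·DC
    A ↦ C
    B ↦ DBB
    C ↦ DC
    D ↦ AB

A->C, B->DBB, C->DC, D->AB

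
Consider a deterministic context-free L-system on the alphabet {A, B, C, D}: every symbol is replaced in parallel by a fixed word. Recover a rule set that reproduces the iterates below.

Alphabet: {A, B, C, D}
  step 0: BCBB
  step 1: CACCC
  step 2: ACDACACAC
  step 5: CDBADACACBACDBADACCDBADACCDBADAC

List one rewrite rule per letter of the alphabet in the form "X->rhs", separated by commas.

  step 1 ⇒ step 2: CACCC ⇒ AC·D·AC·AC·AC
    A ↦ D
    C ↦ AC
  step 0 ⇒ step 1: BCBB ⇒ C·AC·C·C
    B ↦ C
    D ↦ BA  (constrained at step 2)

A->D, B->C, C->AC, D->BA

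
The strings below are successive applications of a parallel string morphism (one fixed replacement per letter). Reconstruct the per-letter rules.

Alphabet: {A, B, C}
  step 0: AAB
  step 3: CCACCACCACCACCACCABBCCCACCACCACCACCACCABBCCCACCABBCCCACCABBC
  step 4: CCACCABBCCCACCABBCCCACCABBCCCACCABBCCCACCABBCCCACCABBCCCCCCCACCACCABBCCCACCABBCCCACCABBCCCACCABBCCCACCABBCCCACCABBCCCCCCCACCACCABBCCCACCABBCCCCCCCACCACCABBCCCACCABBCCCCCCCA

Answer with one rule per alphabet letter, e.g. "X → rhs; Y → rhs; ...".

A->BBC, B->CC, C->CCA

  step 3 ⇒ step 4: CCACCACCACCACCACCABBCCCACCACCACCACCACCABBCCCACCABBCCCACCABBC ⇒ CCA·CCA·BBC·CCA·CCA·BBC·CCA·CCA·BBC·CCA·CCA·BBC·CCA·CCA·BBC·CCA·CCA·BBC·CC·CC·CCA·CCA·CCA·BBC·CCA·CCA·BBC·CCA·CCA·BBC·CCA·CCA·BBC·CCA·CCA·BBC·CCA·CCA·BBC·CC·CC·CCA·CCA·CCA·BBC·CCA·CCA·BBC·CC·CC·CCA·CCA·CCA·BBC·CCA·CCA·BBC·CC·CC·CCA
    A ↦ BBC
    B ↦ CC
    C ↦ CCA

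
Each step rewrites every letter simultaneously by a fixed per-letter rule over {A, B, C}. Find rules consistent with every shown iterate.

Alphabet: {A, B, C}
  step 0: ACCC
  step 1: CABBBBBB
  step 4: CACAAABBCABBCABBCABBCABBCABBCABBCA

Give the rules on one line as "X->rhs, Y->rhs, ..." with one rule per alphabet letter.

  step 0 ⇒ step 1: ACCC ⇒ CA·BB·BB·BB
    A ↦ CA
    C ↦ BB
    B ↦ A  (constrained at step 1)

A->CA, B->A, C->BB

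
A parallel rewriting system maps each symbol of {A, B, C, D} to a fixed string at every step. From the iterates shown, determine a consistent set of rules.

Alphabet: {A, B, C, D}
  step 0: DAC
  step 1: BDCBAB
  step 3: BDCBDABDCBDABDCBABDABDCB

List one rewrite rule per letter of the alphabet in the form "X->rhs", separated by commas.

A->CB, B->DA, C->AB, D->BD

  step 0 ⇒ step 1: DAC ⇒ BD·CB·AB
    A ↦ CB
    C ↦ AB
    D ↦ BD
    B ↦ DA  (constrained at step 1)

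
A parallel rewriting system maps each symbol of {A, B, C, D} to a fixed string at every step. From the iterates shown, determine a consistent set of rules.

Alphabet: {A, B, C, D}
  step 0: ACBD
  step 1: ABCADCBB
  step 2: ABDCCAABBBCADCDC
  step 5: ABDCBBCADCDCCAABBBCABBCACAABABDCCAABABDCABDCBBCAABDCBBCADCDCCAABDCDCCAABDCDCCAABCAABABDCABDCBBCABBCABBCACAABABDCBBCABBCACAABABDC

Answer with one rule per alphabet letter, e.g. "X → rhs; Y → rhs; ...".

A->AB, B->DC, C->CA, D->BB

  step 1 ⇒ step 2: ABCADCBB ⇒ AB·DC·CA·AB·BB·CA·DC·DC
    A ↦ AB
    B ↦ DC
    C ↦ CA
    D ↦ BB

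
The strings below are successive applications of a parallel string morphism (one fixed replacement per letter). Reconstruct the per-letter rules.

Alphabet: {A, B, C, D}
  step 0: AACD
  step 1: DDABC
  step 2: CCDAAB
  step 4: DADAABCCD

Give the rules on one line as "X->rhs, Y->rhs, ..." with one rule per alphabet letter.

A->D, B->A, C->AB, D->C

  step 1 ⇒ step 2: DDABC ⇒ C·C·D·A·AB
    A ↦ D
    B ↦ A
    C ↦ AB
    D ↦ C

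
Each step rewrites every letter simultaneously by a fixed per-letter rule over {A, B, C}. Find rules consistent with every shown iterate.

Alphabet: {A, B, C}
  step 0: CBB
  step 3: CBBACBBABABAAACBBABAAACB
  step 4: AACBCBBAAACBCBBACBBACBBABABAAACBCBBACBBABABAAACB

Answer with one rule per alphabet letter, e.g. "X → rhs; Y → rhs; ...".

A->BA, B->CB, C->AA

  step 3 ⇒ step 4: CBBACBBABABAAACBBABAAACB ⇒ AA·CB·CB·BA·AA·CB·CB·BA·CB·BA·CB·BA·BA·BA·AA·CB·CB·BA·CB·BA·BA·BA·AA·CB
    A ↦ BA
    B ↦ CB
    C ↦ AA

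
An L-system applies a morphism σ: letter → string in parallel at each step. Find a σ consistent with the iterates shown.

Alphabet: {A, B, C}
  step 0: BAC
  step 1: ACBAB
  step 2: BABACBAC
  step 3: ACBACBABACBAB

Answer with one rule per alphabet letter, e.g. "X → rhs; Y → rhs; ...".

  step 2 ⇒ step 3: BABACBAC ⇒ AC·B·AC·B·AB·AC·B·AB
    A ↦ B
    B ↦ AC
    C ↦ AB

A->B, B->AC, C->AB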